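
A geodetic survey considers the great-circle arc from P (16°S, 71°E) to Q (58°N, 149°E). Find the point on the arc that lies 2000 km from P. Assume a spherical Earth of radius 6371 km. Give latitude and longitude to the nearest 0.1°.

Convert each endpoint to a unit vector on the sphere (x = cos φ cos λ, y = cos φ sin λ, z = sin φ).
The central angle between the endpoints is δ = arccos(p₁·p₂) ≈ 1.699 rad (97.3°). The total great-circle distance is δ·R ≈ 1.699 × 6371 ≈ 10824 km, so the target fraction is f = 2000/10824 ≈ 0.185.
Interpolate at f ≈ 0.185 with slerp weights a = sin((1−f)δ)/sin δ ≈ 0.991, b = sin(fδ)/sin δ ≈ 0.311.
p = a·p₁ + b·p₂ ≈ (0.169, 0.986, -0.009); φ = arcsin(p_z) ≈ -0.52°, λ = atan2(p_y, p_x) ≈ 80.29°.

≈ (0.5°S, 80.3°E)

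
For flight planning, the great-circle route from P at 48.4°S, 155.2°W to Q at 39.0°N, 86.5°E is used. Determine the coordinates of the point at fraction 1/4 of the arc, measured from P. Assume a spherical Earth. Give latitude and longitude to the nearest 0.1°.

Write both endpoints as unit vectors p₁, p₂ with components (cos φ cos λ, cos φ sin λ, sin φ).
The central angle between the endpoints is δ = arccos(p₁·p₂) ≈ 2.368 rad (135.7°).
Interpolate at f = 1/4 with slerp weights a = sin((1−f)δ)/sin δ ≈ 1.401, b = sin(fδ)/sin δ ≈ 0.798.
p = a·p₁ + b·p₂ ≈ (-0.806, 0.229, -0.545); φ = arcsin(p_z) ≈ -33.03°, λ = atan2(p_y, p_x) ≈ 164.14°.

≈ 33.0°S, 164.1°E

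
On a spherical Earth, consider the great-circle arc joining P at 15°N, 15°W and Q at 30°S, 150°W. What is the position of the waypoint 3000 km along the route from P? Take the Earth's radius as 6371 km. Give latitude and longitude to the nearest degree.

The haversine formula gives a central angle δ ≈ 2.376 rad (136.1°) between the endpoints. The total great-circle distance is δ·R ≈ 2.376 × 6371 ≈ 15137 km, so the target fraction is f = 3000/15137 ≈ 0.198.
Interpolate at f ≈ 0.198 with slerp weights a = sin((1−f)δ)/sin δ ≈ 1.363, b = sin(fδ)/sin δ ≈ 0.655.
p = a·p₁ + b·p₂ ≈ (0.781, -0.624, 0.025); φ = arcsin(p_z) ≈ 1.46°, λ = atan2(p_y, p_x) ≈ -38.64°.

≈ 1°N, 39°W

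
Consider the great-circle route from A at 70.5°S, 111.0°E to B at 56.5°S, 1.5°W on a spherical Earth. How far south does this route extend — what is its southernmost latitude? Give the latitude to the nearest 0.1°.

≈ 75.9°S

The great circle lies in the plane with unit normal n̂ = (p₁ × p₂)/|p₁ × p₂|.
Here n̂_z ≈ -0.244; the vertex latitude is φ_max = arccos|n̂_z| ≈ 75.9°.
Check via Clairaut: cos φ_max = |cos φ₁| · sin C = cos(70.5°)·sin(133.1°) ≈ 0.244, again giving ≈ 75.9°.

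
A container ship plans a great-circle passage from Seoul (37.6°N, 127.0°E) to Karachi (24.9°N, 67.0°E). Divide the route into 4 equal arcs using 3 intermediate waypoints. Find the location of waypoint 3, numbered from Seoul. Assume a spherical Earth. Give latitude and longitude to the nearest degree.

From cos δ = sin φ₁ sin φ₂ + cos φ₁ cos φ₂ cos Δλ, the central angle is δ ≈ 0.907 rad (52.0°).
Interpolate at f = 3/4 with slerp weights a = sin((1−f)δ)/sin δ ≈ 0.285, b = sin(fδ)/sin δ ≈ 0.799.
p = a·p₁ + b·p₂ ≈ (0.147, 0.847, 0.510); φ = arcsin(p_z) ≈ 30.69°, λ = atan2(p_y, p_x) ≈ 80.16°.

≈ (31°N, 80°E)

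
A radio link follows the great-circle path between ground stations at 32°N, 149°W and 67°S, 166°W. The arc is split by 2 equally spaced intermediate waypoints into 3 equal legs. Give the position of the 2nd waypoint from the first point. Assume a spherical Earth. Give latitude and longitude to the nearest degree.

≈ 34°S, 156°W

Write both endpoints as unit vectors p₁, p₂ with components (cos φ cos λ, cos φ sin λ, sin φ).
The central angle between the endpoints is δ = arccos(p₁·p₂) ≈ 1.743 rad (99.8°).
Interpolate at f = 2/3 with slerp weights a = sin((1−f)δ)/sin δ ≈ 0.557, b = sin(fδ)/sin δ ≈ 0.931.
p = a·p₁ + b·p₂ ≈ (-0.758, -0.331, -0.562); φ = arcsin(p_z) ≈ -34.20°, λ = atan2(p_y, p_x) ≈ -156.39°.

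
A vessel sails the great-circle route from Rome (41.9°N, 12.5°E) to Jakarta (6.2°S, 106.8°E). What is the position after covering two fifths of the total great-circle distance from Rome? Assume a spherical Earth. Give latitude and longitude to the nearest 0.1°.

≈ 30.3°N, 59.2°E

Write both endpoints as unit vectors p₁, p₂ with components (cos φ cos λ, cos φ sin λ, sin φ).
The central angle between the endpoints is δ = arccos(p₁·p₂) ≈ 1.699 rad (97.3°).
Interpolate at f = 2/5 with slerp weights a = sin((1−f)δ)/sin δ ≈ 0.859, b = sin(fδ)/sin δ ≈ 0.634.
p = a·p₁ + b·p₂ ≈ (0.442, 0.741, 0.505); φ = arcsin(p_z) ≈ 30.34°, λ = atan2(p_y, p_x) ≈ 59.20°.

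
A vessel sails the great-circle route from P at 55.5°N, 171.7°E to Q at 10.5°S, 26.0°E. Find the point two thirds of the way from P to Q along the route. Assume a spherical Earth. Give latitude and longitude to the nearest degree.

≈ 28°N, 44°E

From cos δ = sin φ₁ sin φ₂ + cos φ₁ cos φ₂ cos Δλ, the central angle is δ ≈ 2.227 rad (127.6°).
Interpolate at f = 2/3 with slerp weights a = sin((1−f)δ)/sin δ ≈ 0.853, b = sin(fδ)/sin δ ≈ 1.258.
p = a·p₁ + b·p₂ ≈ (0.633, 0.612, 0.474); φ = arcsin(p_z) ≈ 28.30°, λ = atan2(p_y, p_x) ≈ 44.02°.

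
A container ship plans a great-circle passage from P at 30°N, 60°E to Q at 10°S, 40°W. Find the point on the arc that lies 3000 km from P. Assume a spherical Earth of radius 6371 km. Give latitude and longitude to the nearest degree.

≈ 25°N, 30°E

The haversine formula gives a central angle δ ≈ 1.808 rad (103.6°) between the endpoints. The total great-circle distance is δ·R ≈ 1.808 × 6371 ≈ 11518 km, so the target fraction is f = 3000/11518 ≈ 0.260.
Interpolate at f ≈ 0.260 with slerp weights a = sin((1−f)δ)/sin δ ≈ 1.001, b = sin(fδ)/sin δ ≈ 0.467.
p = a·p₁ + b·p₂ ≈ (0.785, 0.455, 0.419); φ = arcsin(p_z) ≈ 24.79°, λ = atan2(p_y, p_x) ≈ 30.09°.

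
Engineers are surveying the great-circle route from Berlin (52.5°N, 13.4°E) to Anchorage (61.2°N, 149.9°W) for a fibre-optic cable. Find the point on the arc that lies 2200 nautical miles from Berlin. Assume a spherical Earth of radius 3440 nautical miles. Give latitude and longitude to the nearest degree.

Convert each endpoint to a unit vector on the sphere (x = cos φ cos λ, y = cos φ sin λ, z = sin φ).
The central angle between the endpoints is δ = arccos(p₁·p₂) ≈ 1.144 rad (65.5°). The total great-circle distance is δ·R ≈ 1.144 × 3440 ≈ 3934 nmi, so the target fraction is f = 2200/3934 ≈ 0.559.
Interpolate at f ≈ 0.559 with slerp weights a = sin((1−f)δ)/sin δ ≈ 0.531, b = sin(fδ)/sin δ ≈ 0.656.
p = a·p₁ + b·p₂ ≈ (0.041, -0.084, 0.996); φ = arcsin(p_z) ≈ 84.66°, λ = atan2(p_y, p_x) ≈ -63.89°.

≈ (85°N, 64°W)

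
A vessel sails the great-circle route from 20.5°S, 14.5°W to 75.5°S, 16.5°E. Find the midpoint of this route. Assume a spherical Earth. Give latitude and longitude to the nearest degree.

Convert each endpoint to a unit vector on the sphere (x = cos φ cos λ, y = cos φ sin λ, z = sin φ).
The central angle between the endpoints is δ = arccos(p₁·p₂) ≈ 1.000 rad (57.3°).
Interpolate at f = 1/2 with slerp weights a = sin((1−f)δ)/sin δ ≈ 0.570, b = sin(fδ)/sin δ ≈ 0.570.
p = a·p₁ + b·p₂ ≈ (0.653, -0.093, -0.751); φ = arcsin(p_z) ≈ -48.69°, λ = atan2(p_y, p_x) ≈ -8.11°.

≈ 49°S, 8°W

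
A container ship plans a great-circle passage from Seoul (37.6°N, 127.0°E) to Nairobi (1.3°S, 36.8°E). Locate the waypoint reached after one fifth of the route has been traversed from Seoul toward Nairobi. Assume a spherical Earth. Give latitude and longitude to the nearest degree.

≈ 35°N, 105°E

The haversine formula gives a central angle δ ≈ 1.587 rad (91.0°) between the endpoints.
Interpolate at f = 1/5 with slerp weights a = sin((1−f)δ)/sin δ ≈ 0.955, b = sin(fδ)/sin δ ≈ 0.312.
p = a·p₁ + b·p₂ ≈ (-0.206, 0.791, 0.576); φ = arcsin(p_z) ≈ 35.15°, λ = atan2(p_y, p_x) ≈ 104.56°.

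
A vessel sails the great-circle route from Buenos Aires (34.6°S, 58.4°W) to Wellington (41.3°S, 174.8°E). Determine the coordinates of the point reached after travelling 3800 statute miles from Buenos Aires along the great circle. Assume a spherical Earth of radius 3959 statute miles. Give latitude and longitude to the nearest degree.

≈ 60°S, 137°W

Write both endpoints as unit vectors p₁, p₂ with components (cos φ cos λ, cos φ sin λ, sin φ).
The central angle between the endpoints is δ = arccos(p₁·p₂) ≈ 1.566 rad (89.8°). The total great-circle distance is δ·R ≈ 1.566 × 3959 ≈ 6202 mi, so the target fraction is f = 3800/6202 ≈ 0.613.
Interpolate at f ≈ 0.613 with slerp weights a = sin((1−f)δ)/sin δ ≈ 0.570, b = sin(fδ)/sin δ ≈ 0.819.
p = a·p₁ + b·p₂ ≈ (-0.367, -0.344, -0.864); φ = arcsin(p_z) ≈ -59.81°, λ = atan2(p_y, p_x) ≈ -136.86°.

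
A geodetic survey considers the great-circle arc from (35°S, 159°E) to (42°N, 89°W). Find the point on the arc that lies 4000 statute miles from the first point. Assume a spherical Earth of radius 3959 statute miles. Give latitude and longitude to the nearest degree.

Convert each endpoint to a unit vector on the sphere (x = cos φ cos λ, y = cos φ sin λ, z = sin φ).
The central angle between the endpoints is δ = arccos(p₁·p₂) ≈ 2.229 rad (127.7°). The total great-circle distance is δ·R ≈ 2.229 × 3959 ≈ 8825 mi, so the target fraction is f = 4000/8825 ≈ 0.453.
Interpolate at f ≈ 0.453 with slerp weights a = sin((1−f)δ)/sin δ ≈ 1.187, b = sin(fδ)/sin δ ≈ 1.071.
p = a·p₁ + b·p₂ ≈ (-0.894, -0.447, 0.036); φ = arcsin(p_z) ≈ 2.05°, λ = atan2(p_y, p_x) ≈ -153.41°.

≈ (2°N, 153°W)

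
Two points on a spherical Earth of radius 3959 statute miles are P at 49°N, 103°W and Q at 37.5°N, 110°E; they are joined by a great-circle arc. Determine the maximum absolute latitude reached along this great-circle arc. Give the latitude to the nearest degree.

The great circle lies in the plane with unit normal n̂ = (p₁ × p₂)/|p₁ × p₂|.
Here n̂_z ≈ -0.284; the vertex latitude is φ_max = arccos|n̂_z| ≈ 73.5°.
Check via Clairaut: cos φ_max = |cos φ₁| · sin C = cos(49.0°)·sin(25.6°) ≈ 0.284, again giving ≈ 73.5°.

≈ 74°N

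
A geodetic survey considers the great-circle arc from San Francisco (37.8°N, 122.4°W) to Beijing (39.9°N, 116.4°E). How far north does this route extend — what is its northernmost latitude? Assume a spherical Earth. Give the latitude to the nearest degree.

The great circle lies in the plane with unit normal n̂ = (p₁ × p₂)/|p₁ × p₂|.
Here n̂_z ≈ -0.520; the vertex latitude is φ_max = arccos|n̂_z| ≈ 58.7°.

≈ 59°N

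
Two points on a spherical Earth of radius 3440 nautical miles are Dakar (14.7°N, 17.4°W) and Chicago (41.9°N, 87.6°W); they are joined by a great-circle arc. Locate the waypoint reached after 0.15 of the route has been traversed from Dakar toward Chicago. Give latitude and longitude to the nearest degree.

≈ 21°N, 25°W

From cos δ = sin φ₁ sin φ₂ + cos φ₁ cos φ₂ cos Δλ, the central angle is δ ≈ 1.145 rad (65.6°).
Interpolate at f = 0.15 with slerp weights a = sin((1−f)δ)/sin δ ≈ 0.908, b = sin(fδ)/sin δ ≈ 0.188.
p = a·p₁ + b·p₂ ≈ (0.844, -0.402, 0.356); φ = arcsin(p_z) ≈ 20.83°, λ = atan2(p_y, p_x) ≈ -25.48°.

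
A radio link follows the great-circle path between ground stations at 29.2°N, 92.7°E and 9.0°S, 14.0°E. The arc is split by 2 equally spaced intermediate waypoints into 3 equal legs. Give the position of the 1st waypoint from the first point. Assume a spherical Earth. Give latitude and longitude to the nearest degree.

Convert each endpoint to a unit vector on the sphere (x = cos φ cos λ, y = cos φ sin λ, z = sin φ).
The central angle between the endpoints is δ = arccos(p₁·p₂) ≈ 1.478 rad (84.7°).
Interpolate at f = 1/3 with slerp weights a = sin((1−f)δ)/sin δ ≈ 0.837, b = sin(fδ)/sin δ ≈ 0.475.
p = a·p₁ + b·p₂ ≈ (0.421, 0.843, 0.334); φ = arcsin(p_z) ≈ 19.52°, λ = atan2(p_y, p_x) ≈ 63.48°.

≈ 20°N, 63°E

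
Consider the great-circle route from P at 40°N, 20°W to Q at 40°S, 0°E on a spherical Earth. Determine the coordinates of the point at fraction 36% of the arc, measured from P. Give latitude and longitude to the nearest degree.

Convert each endpoint to a unit vector on the sphere (x = cos φ cos λ, y = cos φ sin λ, z = sin φ).
The central angle between the endpoints is δ = arccos(p₁·p₂) ≈ 1.432 rad (82.1°).
Interpolate at f = 0.36 with slerp weights a = sin((1−f)δ)/sin δ ≈ 0.801, b = sin(fδ)/sin δ ≈ 0.498.
p = a·p₁ + b·p₂ ≈ (0.958, -0.210, 0.195); φ = arcsin(p_z) ≈ 11.25°, λ = atan2(p_y, p_x) ≈ -12.36°.

≈ 11°N, 12°W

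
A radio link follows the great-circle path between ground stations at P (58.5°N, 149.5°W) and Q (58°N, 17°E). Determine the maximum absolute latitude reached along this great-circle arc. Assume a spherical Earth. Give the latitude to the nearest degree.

≈ 86°N

The great circle lies in the plane with unit normal n̂ = (p₁ × p₂)/|p₁ × p₂|.
Here n̂_z ≈ +0.073; the vertex latitude is φ_max = arccos|n̂_z| ≈ 85.8°.
Check via Clairaut: cos φ_max = |cos φ₁| · sin C = cos(58.5°)·sin(8.0°) ≈ 0.073, again giving ≈ 85.8°.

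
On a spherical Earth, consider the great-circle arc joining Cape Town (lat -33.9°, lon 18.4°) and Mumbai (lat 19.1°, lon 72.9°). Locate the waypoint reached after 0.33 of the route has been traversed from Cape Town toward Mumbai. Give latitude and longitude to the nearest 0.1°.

The haversine formula gives a central angle δ ≈ 1.294 rad (74.2°) between the endpoints.
Interpolate at f = 0.33 with slerp weights a = sin((1−f)δ)/sin δ ≈ 0.793, b = sin(fδ)/sin δ ≈ 0.431.
p = a·p₁ + b·p₂ ≈ (0.744, 0.597, -0.301); φ = arcsin(p_z) ≈ -17.53°, λ = atan2(p_y, p_x) ≈ 38.73°.

≈ lat -17.5°, lon 38.7°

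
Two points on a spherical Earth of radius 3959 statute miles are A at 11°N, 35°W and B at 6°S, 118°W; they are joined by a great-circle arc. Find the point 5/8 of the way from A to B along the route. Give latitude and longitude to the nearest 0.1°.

≈ 1.0°N, 87.1°W

Convert each endpoint to a unit vector on the sphere (x = cos φ cos λ, y = cos φ sin λ, z = sin φ).
The central angle between the endpoints is δ = arccos(p₁·p₂) ≈ 1.472 rad (84.3°).
Interpolate at f = 5/8 with slerp weights a = sin((1−f)δ)/sin δ ≈ 0.527, b = sin(fδ)/sin δ ≈ 0.799.
p = a·p₁ + b·p₂ ≈ (0.050, -0.999, 0.017); φ = arcsin(p_z) ≈ 0.97°, λ = atan2(p_y, p_x) ≈ -87.11°.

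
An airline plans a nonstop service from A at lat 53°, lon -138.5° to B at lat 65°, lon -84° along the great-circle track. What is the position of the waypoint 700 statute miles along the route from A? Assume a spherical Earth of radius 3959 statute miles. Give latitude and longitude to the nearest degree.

Write both endpoints as unit vectors p₁, p₂ with components (cos φ cos λ, cos φ sin λ, sin φ).
The central angle between the endpoints is δ = arccos(p₁·p₂) ≈ 0.513 rad (29.4°). The total great-circle distance is δ·R ≈ 0.513 × 3959 ≈ 2029 mi, so the target fraction is f = 700/2029 ≈ 0.345.
Interpolate at f ≈ 0.345 with slerp weights a = sin((1−f)δ)/sin δ ≈ 0.672, b = sin(fδ)/sin δ ≈ 0.359.
p = a·p₁ + b·p₂ ≈ (-0.287, -0.419, 0.862); φ = arcsin(p_z) ≈ 59.50°, λ = atan2(p_y, p_x) ≈ -124.43°.

≈ lat 59°, lon -124°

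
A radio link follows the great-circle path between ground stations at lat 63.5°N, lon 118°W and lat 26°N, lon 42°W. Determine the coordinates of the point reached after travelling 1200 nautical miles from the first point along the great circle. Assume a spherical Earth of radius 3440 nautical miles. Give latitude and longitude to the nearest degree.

≈ lat 57°N, lon 79°W

Write both endpoints as unit vectors p₁, p₂ with components (cos φ cos λ, cos φ sin λ, sin φ).
The central angle between the endpoints is δ = arccos(p₁·p₂) ≈ 1.059 rad (60.7°). The total great-circle distance is δ·R ≈ 1.059 × 3440 ≈ 3645 nmi, so the target fraction is f = 1200/3645 ≈ 0.329.
Interpolate at f ≈ 0.329 with slerp weights a = sin((1−f)δ)/sin δ ≈ 0.748, b = sin(fδ)/sin δ ≈ 0.392.
p = a·p₁ + b·p₂ ≈ (0.105, -0.530, 0.841); φ = arcsin(p_z) ≈ 57.27°, λ = atan2(p_y, p_x) ≈ -78.79°.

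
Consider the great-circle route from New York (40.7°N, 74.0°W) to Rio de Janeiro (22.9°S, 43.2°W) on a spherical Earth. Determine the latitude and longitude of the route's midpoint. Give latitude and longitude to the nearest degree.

≈ 9°N, 57°W

Convert each endpoint to a unit vector on the sphere (x = cos φ cos λ, y = cos φ sin λ, z = sin φ).
The central angle between the endpoints is δ = arccos(p₁·p₂) ≈ 1.217 rad (69.7°).
Interpolate at f = 1/2 with slerp weights a = sin((1−f)δ)/sin δ ≈ 0.609, b = sin(fδ)/sin δ ≈ 0.609.
p = a·p₁ + b·p₂ ≈ (0.537, -0.828, 0.160); φ = arcsin(p_z) ≈ 9.22°, λ = atan2(p_y, p_x) ≈ -57.07°.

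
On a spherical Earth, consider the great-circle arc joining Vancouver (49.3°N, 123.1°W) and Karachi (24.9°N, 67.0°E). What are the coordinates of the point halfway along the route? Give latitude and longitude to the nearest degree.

≈ 76°N, 90°E

Write both endpoints as unit vectors p₁, p₂ with components (cos φ cos λ, cos φ sin λ, sin φ).
The central angle between the endpoints is δ = arccos(p₁·p₂) ≈ 1.837 rad (105.3°).
Interpolate at f = 1/2 with slerp weights a = sin((1−f)δ)/sin δ ≈ 0.824, b = sin(fδ)/sin δ ≈ 0.824.
p = a·p₁ + b·p₂ ≈ (-0.001, 0.238, 0.971); φ = arcsin(p_z) ≈ 76.24°, λ = atan2(p_y, p_x) ≈ 90.34°.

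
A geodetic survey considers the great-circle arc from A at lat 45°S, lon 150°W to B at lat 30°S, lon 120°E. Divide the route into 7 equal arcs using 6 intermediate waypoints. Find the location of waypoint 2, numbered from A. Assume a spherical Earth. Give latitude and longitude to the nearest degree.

Write both endpoints as unit vectors p₁, p₂ with components (cos φ cos λ, cos φ sin λ, sin φ).
The central angle between the endpoints is δ = arccos(p₁·p₂) ≈ 1.209 rad (69.3°).
Interpolate at f = 2/7 with slerp weights a = sin((1−f)δ)/sin δ ≈ 0.813, b = sin(fδ)/sin δ ≈ 0.362.
p = a·p₁ + b·p₂ ≈ (-0.655, -0.016, -0.756); φ = arcsin(p_z) ≈ -49.10°, λ = atan2(p_y, p_x) ≈ -178.62°.

≈ lat 49°S, lon 179°W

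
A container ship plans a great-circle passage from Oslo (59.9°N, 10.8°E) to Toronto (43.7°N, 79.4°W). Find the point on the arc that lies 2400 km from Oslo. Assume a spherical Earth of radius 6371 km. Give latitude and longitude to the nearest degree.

≈ 62°N, 34°W

Convert each endpoint to a unit vector on the sphere (x = cos φ cos λ, y = cos φ sin λ, z = sin φ).
The central angle between the endpoints is δ = arccos(p₁·p₂) ≈ 0.932 rad (53.4°). The total great-circle distance is δ·R ≈ 0.932 × 6371 ≈ 5936 km, so the target fraction is f = 2400/5936 ≈ 0.404.
Interpolate at f ≈ 0.404 with slerp weights a = sin((1−f)δ)/sin δ ≈ 0.657, b = sin(fδ)/sin δ ≈ 0.458.
p = a·p₁ + b·p₂ ≈ (0.384, -0.264, 0.885); φ = arcsin(p_z) ≈ 62.21°, λ = atan2(p_y, p_x) ≈ -34.48°.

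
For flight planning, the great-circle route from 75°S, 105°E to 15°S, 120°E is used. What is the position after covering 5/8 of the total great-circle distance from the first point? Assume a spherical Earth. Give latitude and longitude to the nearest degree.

≈ 38°S, 118°E

From cos δ = sin φ₁ sin φ₂ + cos φ₁ cos φ₂ cos Δλ, the central angle is δ ≈ 1.057 rad (60.6°).
Interpolate at f = 5/8 with slerp weights a = sin((1−f)δ)/sin δ ≈ 0.443, b = sin(fδ)/sin δ ≈ 0.705.
p = a·p₁ + b·p₂ ≈ (-0.370, 0.700, -0.611); φ = arcsin(p_z) ≈ -37.63°, λ = atan2(p_y, p_x) ≈ 117.85°.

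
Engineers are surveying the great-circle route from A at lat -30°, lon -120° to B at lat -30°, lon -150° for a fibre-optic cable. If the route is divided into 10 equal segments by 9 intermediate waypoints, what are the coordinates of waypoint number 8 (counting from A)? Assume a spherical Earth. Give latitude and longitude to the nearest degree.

≈ lat -31°, lon -144°

Write both endpoints as unit vectors p₁, p₂ with components (cos φ cos λ, cos φ sin λ, sin φ).
The central angle between the endpoints is δ = arccos(p₁·p₂) ≈ 0.452 rad (25.9°).
Interpolate at f = 8/10 with slerp weights a = sin((1−f)δ)/sin δ ≈ 0.207, b = sin(fδ)/sin δ ≈ 0.810.
p = a·p₁ + b·p₂ ≈ (-0.697, -0.506, -0.508); φ = arcsin(p_z) ≈ -30.55°, λ = atan2(p_y, p_x) ≈ -144.03°.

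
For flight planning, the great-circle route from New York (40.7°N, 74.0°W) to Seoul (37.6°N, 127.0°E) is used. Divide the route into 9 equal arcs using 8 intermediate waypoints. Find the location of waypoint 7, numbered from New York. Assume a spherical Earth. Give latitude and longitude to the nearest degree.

Write both endpoints as unit vectors p₁, p₂ with components (cos φ cos λ, cos φ sin λ, sin φ).
The central angle between the endpoints is δ = arccos(p₁·p₂) ≈ 1.734 rad (99.4°).
Interpolate at f = 7/9 with slerp weights a = sin((1−f)δ)/sin δ ≈ 0.381, b = sin(fδ)/sin δ ≈ 0.989.
p = a·p₁ + b·p₂ ≈ (-0.392, 0.348, 0.852); φ = arcsin(p_z) ≈ 58.40°, λ = atan2(p_y, p_x) ≈ 138.40°.

≈ 58°N, 138°E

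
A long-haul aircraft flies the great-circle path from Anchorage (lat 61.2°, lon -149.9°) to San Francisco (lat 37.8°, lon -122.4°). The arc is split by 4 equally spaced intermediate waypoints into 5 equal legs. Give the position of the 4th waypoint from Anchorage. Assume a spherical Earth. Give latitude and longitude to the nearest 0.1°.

≈ lat 42.9°, lon -126.0°

The haversine formula gives a central angle δ ≈ 0.506 rad (29.0°) between the endpoints.
Interpolate at f = 4/5 with slerp weights a = sin((1−f)δ)/sin δ ≈ 0.208, b = sin(fδ)/sin δ ≈ 0.813.
p = a·p₁ + b·p₂ ≈ (-0.431, -0.592, 0.681); φ = arcsin(p_z) ≈ 42.90°, λ = atan2(p_y, p_x) ≈ -126.03°.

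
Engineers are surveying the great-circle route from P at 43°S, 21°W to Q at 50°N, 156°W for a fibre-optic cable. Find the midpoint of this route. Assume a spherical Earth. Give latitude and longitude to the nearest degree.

≈ 9°N, 80°W

Convert each endpoint to a unit vector on the sphere (x = cos φ cos λ, y = cos φ sin λ, z = sin φ).
The central angle between the endpoints is δ = arccos(p₁·p₂) ≈ 2.596 rad (148.7°).
Interpolate at f = 1/2 with slerp weights a = sin((1−f)δ)/sin δ ≈ 1.856, b = sin(fδ)/sin δ ≈ 1.856.
p = a·p₁ + b·p₂ ≈ (0.177, -0.972, 0.156); φ = arcsin(p_z) ≈ 8.97°, λ = atan2(p_y, p_x) ≈ -79.66°.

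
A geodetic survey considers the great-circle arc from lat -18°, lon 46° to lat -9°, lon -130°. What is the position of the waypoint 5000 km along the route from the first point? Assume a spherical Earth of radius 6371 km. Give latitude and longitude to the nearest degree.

Convert each endpoint to a unit vector on the sphere (x = cos φ cos λ, y = cos φ sin λ, z = sin φ).
The central angle between the endpoints is δ = arccos(p₁·p₂) ≈ 2.665 rad (152.7°). The total great-circle distance is δ·R ≈ 2.665 × 6371 ≈ 16981 km, so the target fraction is f = 5000/16981 ≈ 0.294.
Interpolate at f ≈ 0.294 with slerp weights a = sin((1−f)δ)/sin δ ≈ 2.077, b = sin(fδ)/sin δ ≈ 1.541.
p = a·p₁ + b·p₂ ≈ (0.394, 0.255, -0.883); φ = arcsin(p_z) ≈ -62.02°, λ = atan2(p_y, p_x) ≈ 32.92°.

≈ lat -62°, lon 33°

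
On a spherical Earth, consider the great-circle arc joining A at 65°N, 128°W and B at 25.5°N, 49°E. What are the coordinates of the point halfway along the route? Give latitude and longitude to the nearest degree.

Write both endpoints as unit vectors p₁, p₂ with components (cos φ cos λ, cos φ sin λ, sin φ).
The central angle between the endpoints is δ = arccos(p₁·p₂) ≈ 1.562 rad (89.5°).
Interpolate at f = 1/2 with slerp weights a = sin((1−f)δ)/sin δ ≈ 0.704, b = sin(fδ)/sin δ ≈ 0.704.
p = a·p₁ + b·p₂ ≈ (0.234, 0.245, 0.941); φ = arcsin(p_z) ≈ 70.21°, λ = atan2(p_y, p_x) ≈ 46.36°.

≈ 70°N, 46°E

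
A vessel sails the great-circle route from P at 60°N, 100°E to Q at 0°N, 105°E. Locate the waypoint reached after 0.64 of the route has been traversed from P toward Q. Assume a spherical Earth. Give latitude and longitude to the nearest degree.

≈ 22°N, 104°E

Convert each endpoint to a unit vector on the sphere (x = cos φ cos λ, y = cos φ sin λ, z = sin φ).
The central angle between the endpoints is δ = arccos(p₁·p₂) ≈ 1.049 rad (60.1°).
Interpolate at f = 0.64 with slerp weights a = sin((1−f)δ)/sin δ ≈ 0.425, b = sin(fδ)/sin δ ≈ 0.718.
p = a·p₁ + b·p₂ ≈ (-0.223, 0.903, 0.368); φ = arcsin(p_z) ≈ 21.62°, λ = atan2(p_y, p_x) ≈ 103.86°.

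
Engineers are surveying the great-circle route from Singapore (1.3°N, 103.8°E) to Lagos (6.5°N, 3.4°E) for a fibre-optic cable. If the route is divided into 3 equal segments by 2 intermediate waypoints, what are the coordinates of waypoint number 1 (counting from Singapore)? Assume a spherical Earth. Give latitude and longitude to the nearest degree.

≈ 5°N, 71°E

The haversine formula gives a central angle δ ≈ 1.748 rad (100.2°) between the endpoints.
Interpolate at f = 1/3 with slerp weights a = sin((1−f)δ)/sin δ ≈ 0.934, b = sin(fδ)/sin δ ≈ 0.559.
p = a·p₁ + b·p₂ ≈ (0.332, 0.940, 0.084); φ = arcsin(p_z) ≈ 4.85°, λ = atan2(p_y, p_x) ≈ 70.54°.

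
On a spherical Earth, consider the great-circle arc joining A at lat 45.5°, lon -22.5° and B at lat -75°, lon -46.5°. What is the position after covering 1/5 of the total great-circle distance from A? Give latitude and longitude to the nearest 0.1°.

≈ lat 21.3°, lon -25.6°

The haversine formula gives a central angle δ ≈ 2.121 rad (121.5°) between the endpoints.
Interpolate at f = 1/5 with slerp weights a = sin((1−f)δ)/sin δ ≈ 1.164, b = sin(fδ)/sin δ ≈ 0.483.
p = a·p₁ + b·p₂ ≈ (0.840, -0.403, 0.364); φ = arcsin(p_z) ≈ 21.33°, λ = atan2(p_y, p_x) ≈ -25.63°.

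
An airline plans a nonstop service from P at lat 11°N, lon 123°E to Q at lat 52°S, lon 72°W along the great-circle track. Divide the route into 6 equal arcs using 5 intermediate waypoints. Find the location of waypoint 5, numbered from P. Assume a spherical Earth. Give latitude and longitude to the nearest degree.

≈ lat 71°S, lon 99°W

Write both endpoints as unit vectors p₁, p₂ with components (cos φ cos λ, cos φ sin λ, sin φ).
The central angle between the endpoints is δ = arccos(p₁·p₂) ≈ 2.395 rad (137.2°).
Interpolate at f = 5/6 with slerp weights a = sin((1−f)δ)/sin δ ≈ 0.572, b = sin(fδ)/sin δ ≈ 1.342.
p = a·p₁ + b·p₂ ≈ (-0.051, -0.314, -0.948); φ = arcsin(p_z) ≈ -71.44°, λ = atan2(p_y, p_x) ≈ -99.18°.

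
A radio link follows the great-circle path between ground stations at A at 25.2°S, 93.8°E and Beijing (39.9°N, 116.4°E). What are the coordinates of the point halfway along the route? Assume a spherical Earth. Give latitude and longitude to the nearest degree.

Write both endpoints as unit vectors p₁, p₂ with components (cos φ cos λ, cos φ sin λ, sin φ).
The central angle between the endpoints is δ = arccos(p₁·p₂) ≈ 1.194 rad (68.4°).
Interpolate at f = 1/2 with slerp weights a = sin((1−f)δ)/sin δ ≈ 0.605, b = sin(fδ)/sin δ ≈ 0.605.
p = a·p₁ + b·p₂ ≈ (-0.242, 0.961, 0.130); φ = arcsin(p_z) ≈ 7.49°, λ = atan2(p_y, p_x) ≈ 104.16°.

≈ 7°N, 104°E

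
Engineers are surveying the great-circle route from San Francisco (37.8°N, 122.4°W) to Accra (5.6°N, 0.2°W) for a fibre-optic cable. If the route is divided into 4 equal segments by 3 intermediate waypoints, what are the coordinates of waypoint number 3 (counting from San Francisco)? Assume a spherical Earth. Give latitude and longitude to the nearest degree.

Write both endpoints as unit vectors p₁, p₂ with components (cos φ cos λ, cos φ sin λ, sin φ).
The central angle between the endpoints is δ = arccos(p₁·p₂) ≈ 1.938 rad (111.1°).
Interpolate at f = 3/4 with slerp weights a = sin((1−f)δ)/sin δ ≈ 0.499, b = sin(fδ)/sin δ ≈ 1.064.
p = a·p₁ + b·p₂ ≈ (0.848, -0.337, 0.410); φ = arcsin(p_z) ≈ 24.19°, λ = atan2(p_y, p_x) ≈ -21.66°.

≈ 24°N, 22°W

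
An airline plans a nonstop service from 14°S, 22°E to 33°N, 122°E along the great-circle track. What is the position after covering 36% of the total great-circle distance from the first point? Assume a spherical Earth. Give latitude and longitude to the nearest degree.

≈ 7°N, 54°E

Convert each endpoint to a unit vector on the sphere (x = cos φ cos λ, y = cos φ sin λ, z = sin φ).
The central angle between the endpoints is δ = arccos(p₁·p₂) ≈ 1.847 rad (105.8°).
Interpolate at f = 0.36 with slerp weights a = sin((1−f)δ)/sin δ ≈ 0.962, b = sin(fδ)/sin δ ≈ 0.641.
p = a·p₁ + b·p₂ ≈ (0.580, 0.806, 0.117); φ = arcsin(p_z) ≈ 6.70°, λ = atan2(p_y, p_x) ≈ 54.24°.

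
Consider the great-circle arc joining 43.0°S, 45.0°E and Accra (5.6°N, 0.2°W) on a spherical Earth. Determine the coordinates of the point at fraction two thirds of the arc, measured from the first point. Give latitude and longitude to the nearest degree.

The haversine formula gives a central angle δ ≈ 1.108 rad (63.5°) between the endpoints.
Interpolate at f = 2/3 with slerp weights a = sin((1−f)δ)/sin δ ≈ 0.403, b = sin(fδ)/sin δ ≈ 0.752.
p = a·p₁ + b·p₂ ≈ (0.958, 0.206, -0.202); φ = arcsin(p_z) ≈ -11.64°, λ = atan2(p_y, p_x) ≈ 12.14°.

≈ 12°S, 12°E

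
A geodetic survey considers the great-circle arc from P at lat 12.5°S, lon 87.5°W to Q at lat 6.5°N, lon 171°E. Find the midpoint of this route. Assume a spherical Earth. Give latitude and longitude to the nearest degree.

≈ lat 5°S, lon 139°W

Convert each endpoint to a unit vector on the sphere (x = cos φ cos λ, y = cos φ sin λ, z = sin φ).
The central angle between the endpoints is δ = arccos(p₁·p₂) ≈ 1.790 rad (102.6°).
Interpolate at f = 1/2 with slerp weights a = sin((1−f)δ)/sin δ ≈ 0.800, b = sin(fδ)/sin δ ≈ 0.800.
p = a·p₁ + b·p₂ ≈ (-0.751, -0.656, -0.083); φ = arcsin(p_z) ≈ -4.73°, λ = atan2(p_y, p_x) ≈ -138.86°.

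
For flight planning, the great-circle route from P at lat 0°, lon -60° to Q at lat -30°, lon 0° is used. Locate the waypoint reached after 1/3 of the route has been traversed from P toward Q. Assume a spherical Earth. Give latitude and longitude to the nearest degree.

≈ lat -12°, lon -42°

Write both endpoints as unit vectors p₁, p₂ with components (cos φ cos λ, cos φ sin λ, sin φ).
The central angle between the endpoints is δ = arccos(p₁·p₂) ≈ 1.123 rad (64.3°).
Interpolate at f = 1/3 with slerp weights a = sin((1−f)δ)/sin δ ≈ 0.755, b = sin(fδ)/sin δ ≈ 0.406.
p = a·p₁ + b·p₂ ≈ (0.729, -0.654, -0.203); φ = arcsin(p_z) ≈ -11.70°, λ = atan2(p_y, p_x) ≈ -41.90°.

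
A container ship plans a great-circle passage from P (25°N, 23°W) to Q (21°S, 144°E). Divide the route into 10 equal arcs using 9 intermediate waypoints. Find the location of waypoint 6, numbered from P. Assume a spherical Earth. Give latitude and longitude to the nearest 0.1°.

The haversine formula gives a central angle δ ≈ 2.922 rad (167.4°) between the endpoints.
Interpolate at f = 6/10 with slerp weights a = sin((1−f)δ)/sin δ ≈ 4.215, b = sin(fδ)/sin δ ≈ 4.505.
p = a·p₁ + b·p₂ ≈ (0.114, 0.979, 0.167); φ = arcsin(p_z) ≈ 9.61°, λ = atan2(p_y, p_x) ≈ 83.36°.

≈ (9.6°N, 83.4°E)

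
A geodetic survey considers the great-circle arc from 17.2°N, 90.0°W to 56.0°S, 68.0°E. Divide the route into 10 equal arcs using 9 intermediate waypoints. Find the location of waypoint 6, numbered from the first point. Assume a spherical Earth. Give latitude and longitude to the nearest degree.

Convert each endpoint to a unit vector on the sphere (x = cos φ cos λ, y = cos φ sin λ, z = sin φ).
The central angle between the endpoints is δ = arccos(p₁·p₂) ≈ 2.405 rad (137.8°).
Interpolate at f = 6/10 with slerp weights a = sin((1−f)δ)/sin δ ≈ 1.220, b = sin(fδ)/sin δ ≈ 1.476.
p = a·p₁ + b·p₂ ≈ (0.309, -0.401, -0.862); φ = arcsin(p_z) ≈ -59.60°, λ = atan2(p_y, p_x) ≈ -52.35°.

≈ 60°S, 52°W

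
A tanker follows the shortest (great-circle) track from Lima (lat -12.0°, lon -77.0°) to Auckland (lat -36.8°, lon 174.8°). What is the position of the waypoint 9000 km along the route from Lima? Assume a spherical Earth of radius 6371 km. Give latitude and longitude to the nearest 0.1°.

≈ lat -40.8°, lon -165.3°

Convert each endpoint to a unit vector on the sphere (x = cos φ cos λ, y = cos φ sin λ, z = sin φ).
The central angle between the endpoints is δ = arccos(p₁·p₂) ≈ 1.691 rad (96.9°). The total great-circle distance is δ·R ≈ 1.691 × 6371 ≈ 10774 km, so the target fraction is f = 9000/10774 ≈ 0.835.
Interpolate at f ≈ 0.835 with slerp weights a = sin((1−f)δ)/sin δ ≈ 0.277, b = sin(fδ)/sin δ ≈ 0.995.
p = a·p₁ + b·p₂ ≈ (-0.732, -0.192, -0.653); φ = arcsin(p_z) ≈ -40.80°, λ = atan2(p_y, p_x) ≈ -165.33°.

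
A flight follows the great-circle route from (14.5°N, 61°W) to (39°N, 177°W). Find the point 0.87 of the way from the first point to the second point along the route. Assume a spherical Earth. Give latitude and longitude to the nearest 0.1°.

≈ (44.0°N, 161.0°W)

The haversine formula gives a central angle δ ≈ 1.744 rad (99.9°) between the endpoints.
Interpolate at f = 0.87 with slerp weights a = sin((1−f)δ)/sin δ ≈ 0.228, b = sin(fδ)/sin δ ≈ 1.014.
p = a·p₁ + b·p₂ ≈ (-0.680, -0.234, 0.695); φ = arcsin(p_z) ≈ 44.03°, λ = atan2(p_y, p_x) ≈ -160.97°.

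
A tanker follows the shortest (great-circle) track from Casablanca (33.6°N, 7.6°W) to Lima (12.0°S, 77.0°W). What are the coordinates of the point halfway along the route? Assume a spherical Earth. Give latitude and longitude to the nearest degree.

≈ 13°N, 45°W

Convert each endpoint to a unit vector on the sphere (x = cos φ cos λ, y = cos φ sin λ, z = sin φ).
The central angle between the endpoints is δ = arccos(p₁·p₂) ≈ 1.398 rad (80.1°).
Interpolate at f = 1/2 with slerp weights a = sin((1−f)δ)/sin δ ≈ 0.653, b = sin(fδ)/sin δ ≈ 0.653.
p = a·p₁ + b·p₂ ≈ (0.683, -0.695, 0.226); φ = arcsin(p_z) ≈ 13.04°, λ = atan2(p_y, p_x) ≈ -45.48°.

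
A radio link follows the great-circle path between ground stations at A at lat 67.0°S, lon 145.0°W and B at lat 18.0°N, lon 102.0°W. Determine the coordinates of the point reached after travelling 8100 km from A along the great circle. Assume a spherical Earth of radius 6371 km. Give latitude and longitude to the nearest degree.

Write both endpoints as unit vectors p₁, p₂ with components (cos φ cos λ, cos φ sin λ, sin φ).
The central angle between the endpoints is δ = arccos(p₁·p₂) ≈ 1.583 rad (90.7°). The total great-circle distance is δ·R ≈ 1.583 × 6371 ≈ 10088 km, so the target fraction is f = 8100/10088 ≈ 0.803.
Interpolate at f ≈ 0.803 with slerp weights a = sin((1−f)δ)/sin δ ≈ 0.307, b = sin(fδ)/sin δ ≈ 0.956.
p = a·p₁ + b·p₂ ≈ (-0.287, -0.958, 0.013); φ = arcsin(p_z) ≈ 0.72°, λ = atan2(p_y, p_x) ≈ -106.69°.

≈ lat 1°N, lon 107°W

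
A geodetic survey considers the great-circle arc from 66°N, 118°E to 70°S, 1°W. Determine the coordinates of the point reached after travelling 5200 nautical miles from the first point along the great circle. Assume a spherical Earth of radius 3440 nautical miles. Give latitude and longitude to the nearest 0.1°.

From cos δ = sin φ₁ sin φ₂ + cos φ₁ cos φ₂ cos Δλ, the central angle is δ ≈ 2.754 rad (157.8°). The total great-circle distance is δ·R ≈ 2.754 × 3440 ≈ 9474 nmi, so the target fraction is f = 5200/9474 ≈ 0.549.
Interpolate at f ≈ 0.549 with slerp weights a = sin((1−f)δ)/sin δ ≈ 2.506, b = sin(fδ)/sin δ ≈ 2.642.
p = a·p₁ + b·p₂ ≈ (0.425, 0.884, -0.194); φ = arcsin(p_z) ≈ -11.18°, λ = atan2(p_y, p_x) ≈ 64.32°.

≈ 11.2°S, 64.3°E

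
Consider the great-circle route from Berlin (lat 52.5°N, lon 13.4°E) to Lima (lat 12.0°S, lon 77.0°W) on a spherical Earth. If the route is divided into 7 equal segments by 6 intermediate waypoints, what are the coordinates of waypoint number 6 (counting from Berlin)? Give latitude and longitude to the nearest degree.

≈ lat 1°S, lon 68°W

Convert each endpoint to a unit vector on the sphere (x = cos φ cos λ, y = cos φ sin λ, z = sin φ).
The central angle between the endpoints is δ = arccos(p₁·p₂) ≈ 1.741 rad (99.7°).
Interpolate at f = 6/7 with slerp weights a = sin((1−f)δ)/sin δ ≈ 0.250, b = sin(fδ)/sin δ ≈ 1.011.
p = a·p₁ + b·p₂ ≈ (0.370, -0.929, -0.012); φ = arcsin(p_z) ≈ -0.70°, λ = atan2(p_y, p_x) ≈ -68.26°.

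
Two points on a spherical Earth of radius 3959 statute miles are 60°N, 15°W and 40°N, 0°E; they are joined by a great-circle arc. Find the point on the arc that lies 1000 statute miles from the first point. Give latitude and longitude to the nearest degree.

≈ 47°N, 4°W

The haversine formula gives a central angle δ ≈ 0.385 rad (22.1°) between the endpoints. The total great-circle distance is δ·R ≈ 0.385 × 3959 ≈ 1526 mi, so the target fraction is f = 1000/1526 ≈ 0.655.
Interpolate at f ≈ 0.655 with slerp weights a = sin((1−f)δ)/sin δ ≈ 0.352, b = sin(fδ)/sin δ ≈ 0.665.
p = a·p₁ + b·p₂ ≈ (0.679, -0.046, 0.732); φ = arcsin(p_z) ≈ 47.09°, λ = atan2(p_y, p_x) ≈ -3.84°.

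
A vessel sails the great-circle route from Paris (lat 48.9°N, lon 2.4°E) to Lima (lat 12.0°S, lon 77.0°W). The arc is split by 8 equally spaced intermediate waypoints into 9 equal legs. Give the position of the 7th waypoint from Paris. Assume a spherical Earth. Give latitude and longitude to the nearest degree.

From cos δ = sin φ₁ sin φ₂ + cos φ₁ cos φ₂ cos Δλ, the central angle is δ ≈ 1.609 rad (92.2°).
Interpolate at f = 7/9 with slerp weights a = sin((1−f)δ)/sin δ ≈ 0.350, b = sin(fδ)/sin δ ≈ 0.950.
p = a·p₁ + b·p₂ ≈ (0.439, -0.896, 0.066); φ = arcsin(p_z) ≈ 3.81°, λ = atan2(p_y, p_x) ≈ -63.89°.

≈ lat 4°N, lon 64°W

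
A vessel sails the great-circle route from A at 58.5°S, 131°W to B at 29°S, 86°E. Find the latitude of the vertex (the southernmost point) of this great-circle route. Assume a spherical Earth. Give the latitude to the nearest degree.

≈ 74°S

The great circle lies in the plane with unit normal n̂ = (p₁ × p₂)/|p₁ × p₂|.
Here n̂_z ≈ -0.275; the vertex latitude is φ_max = arccos|n̂_z| ≈ 74.0°.
Check via Clairaut: cos φ_max = |cos φ₁| · sin C = cos(58.5°)·sin(148.2°) ≈ 0.275, again giving ≈ 74.0°.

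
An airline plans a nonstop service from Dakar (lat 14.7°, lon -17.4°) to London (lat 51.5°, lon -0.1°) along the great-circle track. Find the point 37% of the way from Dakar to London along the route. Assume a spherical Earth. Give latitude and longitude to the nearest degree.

≈ lat 29°, lon -13°

Convert each endpoint to a unit vector on the sphere (x = cos φ cos λ, y = cos φ sin λ, z = sin φ).
The central angle between the endpoints is δ = arccos(p₁·p₂) ≈ 0.686 rad (39.3°).
Interpolate at f = 0.37 with slerp weights a = sin((1−f)δ)/sin δ ≈ 0.661, b = sin(fδ)/sin δ ≈ 0.396.
p = a·p₁ + b·p₂ ≈ (0.857, -0.192, 0.478); φ = arcsin(p_z) ≈ 28.56°, λ = atan2(p_y, p_x) ≈ -12.61°.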